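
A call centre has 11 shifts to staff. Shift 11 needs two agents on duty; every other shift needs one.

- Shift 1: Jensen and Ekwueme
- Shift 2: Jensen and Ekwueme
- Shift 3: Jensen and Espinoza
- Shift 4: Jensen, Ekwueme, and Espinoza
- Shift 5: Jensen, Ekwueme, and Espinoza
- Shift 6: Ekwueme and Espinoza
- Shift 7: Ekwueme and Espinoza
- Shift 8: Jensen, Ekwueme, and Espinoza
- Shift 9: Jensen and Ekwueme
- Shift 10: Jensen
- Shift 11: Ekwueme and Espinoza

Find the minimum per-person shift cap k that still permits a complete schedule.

4

With 3 agents and 12 worker-slots to fill, someone must work at least ⌈12/3⌉ = 4 shifts, so k ≥ 4.
k = 4 works: Shift 1→Jensen, Shift 2→Jensen, Shift 3→Jensen, Shift 4→Espinoza, Shift 5→Espinoza, Shift 6→Ekwueme, Shift 7→Ekwueme, Shift 8→Espinoza, Shift 9→Ekwueme, Shift 10→Jensen, Shift 11→Ekwueme+Espinoza.
Loads: Jensen 4, Ekwueme 4, Espinoza 4 — all ≤ 4.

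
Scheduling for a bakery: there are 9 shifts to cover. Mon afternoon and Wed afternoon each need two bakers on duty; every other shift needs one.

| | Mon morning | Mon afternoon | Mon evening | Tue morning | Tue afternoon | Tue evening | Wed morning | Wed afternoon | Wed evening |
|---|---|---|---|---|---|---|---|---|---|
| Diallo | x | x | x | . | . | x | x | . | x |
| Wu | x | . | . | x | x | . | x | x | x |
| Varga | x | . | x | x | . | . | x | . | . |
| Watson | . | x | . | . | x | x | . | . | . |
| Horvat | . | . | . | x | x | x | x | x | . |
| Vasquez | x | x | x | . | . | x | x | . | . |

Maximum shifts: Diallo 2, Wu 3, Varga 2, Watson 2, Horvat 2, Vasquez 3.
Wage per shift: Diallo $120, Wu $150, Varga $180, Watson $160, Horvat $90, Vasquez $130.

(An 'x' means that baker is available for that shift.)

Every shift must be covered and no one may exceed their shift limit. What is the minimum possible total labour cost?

$1420

Wed afternoon can only be covered by Wu and Horvat, so that assignment is forced.
Picking the cheapest available baker for each shift independently would cost $1210, but that ignores the shift limits.
An optimal schedule: Mon morning→Vasquez, Mon afternoon→Diallo+Vasquez, Mon evening→Vasquez, Tue morning→Horvat, Tue afternoon→Wu, Tue evening→Watson, Wed morning→Wu, Wed afternoon→Horvat+Wu, Wed evening→Diallo.
Total: 130 + 120 + 130 + 130 + 90 + 150 + 160 + 150 + 90 + 150 + 120 = $1420.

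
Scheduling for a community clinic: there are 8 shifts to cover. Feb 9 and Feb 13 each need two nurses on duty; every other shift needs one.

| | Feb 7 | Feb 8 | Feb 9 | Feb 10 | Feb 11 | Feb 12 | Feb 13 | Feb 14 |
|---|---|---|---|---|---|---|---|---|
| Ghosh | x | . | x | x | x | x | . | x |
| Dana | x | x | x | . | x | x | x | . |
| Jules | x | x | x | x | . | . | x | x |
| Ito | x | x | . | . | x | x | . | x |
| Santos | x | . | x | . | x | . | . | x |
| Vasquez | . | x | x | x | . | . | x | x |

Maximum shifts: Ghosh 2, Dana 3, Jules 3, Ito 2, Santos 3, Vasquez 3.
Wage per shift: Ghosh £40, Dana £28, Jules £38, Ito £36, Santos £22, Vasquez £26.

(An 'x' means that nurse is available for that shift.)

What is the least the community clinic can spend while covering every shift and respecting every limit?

£264

Picking the cheapest available nurse for each shift independently would cost £248, but that ignores the shift limits.
An optimal schedule: Feb 7→Santos, Feb 8→Vasquez, Feb 9→Santos+Dana, Feb 10→Vasquez, Feb 11→Santos, Feb 12→Dana, Feb 13→Vasquez+Dana, Feb 14→Ito.
Total: 22 + 26 + 22 + 28 + 26 + 22 + 28 + 26 + 28 + 36 = £264.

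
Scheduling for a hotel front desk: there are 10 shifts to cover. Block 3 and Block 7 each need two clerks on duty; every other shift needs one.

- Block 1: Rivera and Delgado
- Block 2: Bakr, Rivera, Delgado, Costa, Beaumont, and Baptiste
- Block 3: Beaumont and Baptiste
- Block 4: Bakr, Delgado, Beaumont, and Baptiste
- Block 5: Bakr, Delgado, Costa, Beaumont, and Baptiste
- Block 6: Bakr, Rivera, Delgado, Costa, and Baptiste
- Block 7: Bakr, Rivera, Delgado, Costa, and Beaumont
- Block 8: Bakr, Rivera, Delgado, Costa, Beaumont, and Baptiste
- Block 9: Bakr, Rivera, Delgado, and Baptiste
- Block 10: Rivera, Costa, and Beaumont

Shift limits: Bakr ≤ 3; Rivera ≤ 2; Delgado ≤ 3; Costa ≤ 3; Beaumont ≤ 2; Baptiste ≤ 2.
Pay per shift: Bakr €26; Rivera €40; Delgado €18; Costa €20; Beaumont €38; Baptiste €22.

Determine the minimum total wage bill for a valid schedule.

€274

Block 3 can only be covered by Beaumont and Baptiste, so that assignment is forced.
Picking the cheapest available clerk for each shift independently would cost €244, but that ignores the shift limits.
An optimal schedule: Block 1→Delgado, Block 2→Bakr, Block 3→Baptiste+Beaumont, Block 4→Delgado, Block 5→Costa, Block 6→Baptiste, Block 7→Costa+Bakr, Block 8→Bakr, Block 9→Delgado, Block 10→Costa.
Total: 18 + 26 + 22 + 38 + 18 + 20 + 22 + 20 + 26 + 26 + 18 + 20 = €274.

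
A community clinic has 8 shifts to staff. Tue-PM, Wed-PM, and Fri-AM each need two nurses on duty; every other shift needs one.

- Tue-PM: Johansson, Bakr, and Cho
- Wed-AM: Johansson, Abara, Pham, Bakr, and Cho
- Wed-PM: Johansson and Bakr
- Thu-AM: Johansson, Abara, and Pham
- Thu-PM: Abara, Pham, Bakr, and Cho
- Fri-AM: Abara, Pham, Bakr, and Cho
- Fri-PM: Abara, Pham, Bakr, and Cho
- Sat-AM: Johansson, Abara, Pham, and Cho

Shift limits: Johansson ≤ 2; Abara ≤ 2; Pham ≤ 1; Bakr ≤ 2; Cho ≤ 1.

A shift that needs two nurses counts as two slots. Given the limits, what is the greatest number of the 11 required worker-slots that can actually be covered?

8

Total capacity across all nurses is 2+2+1+2+1 = 8, and 11 slots are needed, so at most 8 can be filled.
An assignment achieving 8: Tue-PM→Johansson+Bakr, Wed-PM→Johansson+Bakr, Thu-AM→Abara, Thu-PM→Abara, Fri-AM→Pham+Cho.
Loads: Johansson 2/2, Abara 2/2, Pham 1/1, Bakr 2/2, Cho 1/1.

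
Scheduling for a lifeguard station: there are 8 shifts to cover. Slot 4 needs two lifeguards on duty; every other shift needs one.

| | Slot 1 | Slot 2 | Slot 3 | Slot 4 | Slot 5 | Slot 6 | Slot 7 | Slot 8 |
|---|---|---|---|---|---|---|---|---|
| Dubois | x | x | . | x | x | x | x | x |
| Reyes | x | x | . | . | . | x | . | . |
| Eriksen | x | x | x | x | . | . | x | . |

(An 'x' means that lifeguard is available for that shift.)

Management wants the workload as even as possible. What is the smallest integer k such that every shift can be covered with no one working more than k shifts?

With 3 lifeguards and 9 worker-slots to fill, someone must work at least ⌈9/3⌉ = 3 shifts, so k ≥ 3.
k = 3 works: Slot 1→Reyes, Slot 2→Reyes, Slot 3→Eriksen, Slot 4→Dubois+Eriksen, Slot 5→Dubois, Slot 6→Reyes, Slot 7→Eriksen, Slot 8→Dubois.
Loads: Dubois 3, Reyes 3, Eriksen 3 — all ≤ 3.

3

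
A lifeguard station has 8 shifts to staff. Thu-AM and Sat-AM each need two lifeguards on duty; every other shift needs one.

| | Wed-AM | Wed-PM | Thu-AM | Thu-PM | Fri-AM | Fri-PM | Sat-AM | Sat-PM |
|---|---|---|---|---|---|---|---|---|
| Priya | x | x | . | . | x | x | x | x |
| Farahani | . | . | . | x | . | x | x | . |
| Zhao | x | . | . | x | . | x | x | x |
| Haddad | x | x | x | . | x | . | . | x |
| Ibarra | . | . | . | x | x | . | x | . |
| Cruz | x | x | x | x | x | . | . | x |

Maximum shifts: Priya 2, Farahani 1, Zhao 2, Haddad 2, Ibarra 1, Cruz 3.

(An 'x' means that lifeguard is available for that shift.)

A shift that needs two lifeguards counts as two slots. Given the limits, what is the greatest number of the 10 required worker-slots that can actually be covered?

10

Total capacity across all lifeguards is 2+1+2+2+1+3 = 11, and 10 slots are needed, so at most 10 can be filled.
An assignment achieving 10: Wed-AM→Zhao, Wed-PM→Priya, Thu-AM→Haddad+Cruz, Thu-PM→Farahani, Fri-AM→Haddad, Fri-PM→Priya, Sat-AM→Zhao+Ibarra, Sat-PM→Cruz.
Loads: Priya 2/2, Farahani 1/1, Zhao 2/2, Haddad 2/2, Ibarra 1/1, Cruz 2/3.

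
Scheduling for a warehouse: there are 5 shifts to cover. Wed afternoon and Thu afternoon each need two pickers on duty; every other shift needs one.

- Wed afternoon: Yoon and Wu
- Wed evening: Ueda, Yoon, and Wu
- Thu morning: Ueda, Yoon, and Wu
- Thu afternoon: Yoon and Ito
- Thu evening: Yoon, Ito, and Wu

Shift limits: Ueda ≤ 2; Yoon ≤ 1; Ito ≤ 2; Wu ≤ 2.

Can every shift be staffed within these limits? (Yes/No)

Total capacity is 7 and 7 slots are needed, so capacity alone doesn't rule it out.
Shifts {Wed afternoon, Thu afternoon} need 4 worker-slots in total, but the pickers available for any of those shifts (Yoon, Ito, and Wu) can supply at most 3 among them. So no valid schedule exists.

No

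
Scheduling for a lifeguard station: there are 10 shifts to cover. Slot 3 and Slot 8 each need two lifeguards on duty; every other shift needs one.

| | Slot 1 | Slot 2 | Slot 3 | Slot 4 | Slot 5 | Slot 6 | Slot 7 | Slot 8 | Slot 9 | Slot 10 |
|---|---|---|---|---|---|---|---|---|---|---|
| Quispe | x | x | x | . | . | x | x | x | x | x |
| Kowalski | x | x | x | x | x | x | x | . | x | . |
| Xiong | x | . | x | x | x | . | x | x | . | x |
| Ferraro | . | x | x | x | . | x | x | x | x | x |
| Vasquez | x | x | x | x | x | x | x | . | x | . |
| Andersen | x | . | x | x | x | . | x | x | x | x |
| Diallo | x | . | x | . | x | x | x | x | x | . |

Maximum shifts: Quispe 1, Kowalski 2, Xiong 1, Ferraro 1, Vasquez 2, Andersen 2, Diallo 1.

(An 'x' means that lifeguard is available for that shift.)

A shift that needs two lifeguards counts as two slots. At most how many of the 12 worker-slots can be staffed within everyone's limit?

Total capacity across all lifeguards is 1+2+1+1+2+2+1 = 10, and 12 slots are needed, so at most 10 can be filled.
An assignment achieving 10: Slot 1→Vasquez, Slot 2→Quispe, Slot 3→Andersen, Slot 4→Kowalski, Slot 5→Kowalski, Slot 6→Ferraro, Slot 8→Andersen+Diallo, Slot 9→Vasquez, Slot 10→Xiong.
Loads: Quispe 1/1, Kowalski 2/2, Xiong 1/1, Ferraro 1/1, Vasquez 2/2, Andersen 2/2, Diallo 1/1.

10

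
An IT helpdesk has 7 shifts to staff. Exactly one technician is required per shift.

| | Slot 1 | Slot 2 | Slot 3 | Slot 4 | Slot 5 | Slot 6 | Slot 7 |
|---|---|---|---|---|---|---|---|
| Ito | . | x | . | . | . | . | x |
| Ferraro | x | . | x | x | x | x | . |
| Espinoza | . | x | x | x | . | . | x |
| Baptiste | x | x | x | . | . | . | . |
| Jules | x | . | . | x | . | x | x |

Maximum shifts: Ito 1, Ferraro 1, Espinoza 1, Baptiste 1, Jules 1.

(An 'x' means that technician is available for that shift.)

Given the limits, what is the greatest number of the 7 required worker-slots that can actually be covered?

5

Total capacity across all technicians is 1+1+1+1+1 = 5, and 7 slots are needed, so at most 5 can be filled.
An assignment achieving 5: Slot 1→Baptiste, Slot 2→Ito, Slot 3→Espinoza, Slot 5→Ferraro, Slot 6→Jules.
Loads: Ito 1/1, Ferraro 1/1, Espinoza 1/1, Baptiste 1/1, Jules 1/1.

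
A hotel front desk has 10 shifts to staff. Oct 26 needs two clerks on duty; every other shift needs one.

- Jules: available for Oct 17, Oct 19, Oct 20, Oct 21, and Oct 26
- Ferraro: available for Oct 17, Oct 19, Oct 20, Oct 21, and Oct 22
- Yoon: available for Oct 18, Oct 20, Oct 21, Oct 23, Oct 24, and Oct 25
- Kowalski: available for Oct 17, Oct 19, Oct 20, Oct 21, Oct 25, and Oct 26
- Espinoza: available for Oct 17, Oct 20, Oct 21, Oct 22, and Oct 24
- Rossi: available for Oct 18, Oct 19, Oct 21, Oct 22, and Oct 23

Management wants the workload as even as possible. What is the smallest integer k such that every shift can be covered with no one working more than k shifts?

With 6 clerks and 11 worker-slots to fill, someone must work at least ⌈11/6⌉ = 2 shifts, so k ≥ 2.
k = 2 works: Oct 17→Jules, Oct 18→Yoon, Oct 19→Ferraro, Oct 20→Espinoza, Oct 21→Rossi, Oct 22→Ferraro, Oct 23→Yoon, Oct 24→Espinoza, Oct 25→Kowalski, Oct 26→Jules+Kowalski.
Loads: Jules 2, Ferraro 2, Yoon 2, Kowalski 2, Espinoza 2, Rossi 1 — all ≤ 2.

2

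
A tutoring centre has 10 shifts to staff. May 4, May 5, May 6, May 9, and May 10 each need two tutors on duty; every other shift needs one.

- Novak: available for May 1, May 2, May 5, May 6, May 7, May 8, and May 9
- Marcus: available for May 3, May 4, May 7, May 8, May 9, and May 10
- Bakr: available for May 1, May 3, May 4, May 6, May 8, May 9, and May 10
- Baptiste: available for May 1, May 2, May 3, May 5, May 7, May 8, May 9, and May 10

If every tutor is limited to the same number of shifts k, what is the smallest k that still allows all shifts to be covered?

With 4 tutors and 15 worker-slots to fill, someone must work at least ⌈15/4⌉ = 4 shifts, so k ≥ 4.
k = 4 works: May 1→Novak, May 2→Novak, May 3→Marcus, May 4→Marcus+Bakr, May 5→Novak+Baptiste, May 6→Novak+Bakr, May 7→Marcus, May 8→Baptiste, May 9→Bakr+Baptiste, May 10→Marcus+Bakr.
Loads: Novak 4, Marcus 4, Bakr 4, Baptiste 3 — all ≤ 4.

4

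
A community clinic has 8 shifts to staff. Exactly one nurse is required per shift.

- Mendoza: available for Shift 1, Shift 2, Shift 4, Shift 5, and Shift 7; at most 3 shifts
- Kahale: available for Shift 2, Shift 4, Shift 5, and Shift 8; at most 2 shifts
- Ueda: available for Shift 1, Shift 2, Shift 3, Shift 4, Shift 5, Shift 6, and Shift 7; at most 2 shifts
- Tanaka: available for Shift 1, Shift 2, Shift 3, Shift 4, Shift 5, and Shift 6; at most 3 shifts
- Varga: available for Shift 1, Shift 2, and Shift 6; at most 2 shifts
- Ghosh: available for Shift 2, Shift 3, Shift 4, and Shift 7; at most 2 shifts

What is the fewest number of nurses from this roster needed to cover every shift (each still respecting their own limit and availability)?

8 slots to fill and no one can take more than 3, so at least ⌈8/3⌉ = 3 nurses are needed.
Mendoza, Kahale, and Tanaka alone can cover everything: Shift 1→Mendoza, Shift 2→Mendoza, Shift 3→Tanaka, Shift 4→Kahale, Shift 5→Tanaka, Shift 6→Tanaka, Shift 7→Mendoza, Shift 8→Kahale.

3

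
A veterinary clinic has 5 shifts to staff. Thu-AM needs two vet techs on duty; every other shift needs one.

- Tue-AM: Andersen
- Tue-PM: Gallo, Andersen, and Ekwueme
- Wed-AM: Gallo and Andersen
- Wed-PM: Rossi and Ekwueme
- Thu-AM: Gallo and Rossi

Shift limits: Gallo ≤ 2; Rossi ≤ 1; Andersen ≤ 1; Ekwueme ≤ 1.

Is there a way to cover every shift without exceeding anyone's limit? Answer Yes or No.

Shifts {Tue-AM, Tue-PM, Wed-AM, Wed-PM, Thu-AM} need 6 worker-slots in total, but the vet techs available for any of those shifts (Gallo, Rossi, Andersen, and Ekwueme) can supply at most 5 among them. So no valid schedule exists.

No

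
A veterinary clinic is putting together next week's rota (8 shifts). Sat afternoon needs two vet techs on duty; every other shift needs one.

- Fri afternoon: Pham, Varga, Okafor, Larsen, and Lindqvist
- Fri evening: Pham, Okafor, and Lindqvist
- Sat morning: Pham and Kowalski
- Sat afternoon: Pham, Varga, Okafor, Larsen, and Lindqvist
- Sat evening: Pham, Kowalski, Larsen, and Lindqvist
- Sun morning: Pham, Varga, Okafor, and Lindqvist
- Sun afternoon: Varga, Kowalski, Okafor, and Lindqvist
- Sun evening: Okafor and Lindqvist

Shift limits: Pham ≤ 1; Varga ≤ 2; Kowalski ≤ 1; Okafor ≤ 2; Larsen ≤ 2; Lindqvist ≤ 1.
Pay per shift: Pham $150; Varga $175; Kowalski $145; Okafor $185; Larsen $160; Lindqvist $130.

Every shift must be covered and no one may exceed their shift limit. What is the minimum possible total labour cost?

$1465

Picking the cheapest available vet tech for each shift independently would cost $1205, but that ignores the shift limits.
An optimal schedule: Fri afternoon→Larsen, Fri evening→Okafor, Sat morning→Pham, Sat afternoon→Larsen+Lindqvist, Sat evening→Kowalski, Sun morning→Varga, Sun afternoon→Varga, Sun evening→Okafor.
Total: 160 + 185 + 150 + 160 + 130 + 145 + 175 + 175 + 185 = $1465.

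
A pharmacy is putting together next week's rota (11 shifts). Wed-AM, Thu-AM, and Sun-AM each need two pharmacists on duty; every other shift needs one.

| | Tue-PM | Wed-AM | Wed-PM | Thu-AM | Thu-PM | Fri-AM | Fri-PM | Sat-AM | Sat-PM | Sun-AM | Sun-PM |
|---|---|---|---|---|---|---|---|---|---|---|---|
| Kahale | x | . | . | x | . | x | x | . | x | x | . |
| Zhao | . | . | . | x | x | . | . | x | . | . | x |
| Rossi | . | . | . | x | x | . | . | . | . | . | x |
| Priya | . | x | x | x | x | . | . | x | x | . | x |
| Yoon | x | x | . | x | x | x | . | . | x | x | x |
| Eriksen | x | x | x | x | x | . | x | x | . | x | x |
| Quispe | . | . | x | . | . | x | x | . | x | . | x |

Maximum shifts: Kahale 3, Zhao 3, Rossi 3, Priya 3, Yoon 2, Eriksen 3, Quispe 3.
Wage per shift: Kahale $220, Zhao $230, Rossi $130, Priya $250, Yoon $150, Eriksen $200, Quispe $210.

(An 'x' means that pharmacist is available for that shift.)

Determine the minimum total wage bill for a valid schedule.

$2580

Picking the cheapest available pharmacist for each shift independently would cost $2290, but that ignores the shift limits.
An optimal schedule: Tue-PM→Yoon, Wed-AM→Yoon+Eriksen, Wed-PM→Quispe, Thu-AM→Rossi+Kahale, Thu-PM→Rossi, Fri-AM→Quispe, Fri-PM→Quispe, Sat-AM→Eriksen, Sat-PM→Kahale, Sun-AM→Eriksen+Kahale, Sun-PM→Rossi.
Total: 150 + 150 + 200 + 210 + 130 + 220 + 130 + 210 + 210 + 200 + 220 + 200 + 220 + 130 = $2580.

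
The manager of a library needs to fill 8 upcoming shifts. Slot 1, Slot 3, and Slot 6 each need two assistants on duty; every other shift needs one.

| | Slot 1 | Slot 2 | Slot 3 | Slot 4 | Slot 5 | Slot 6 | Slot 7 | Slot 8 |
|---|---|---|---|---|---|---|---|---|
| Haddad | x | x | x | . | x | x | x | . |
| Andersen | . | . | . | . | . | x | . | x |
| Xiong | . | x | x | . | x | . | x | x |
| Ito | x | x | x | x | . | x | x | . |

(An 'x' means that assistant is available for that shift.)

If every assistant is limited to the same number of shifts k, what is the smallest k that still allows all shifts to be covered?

With 4 assistants and 11 worker-slots to fill, someone must work at least ⌈11/4⌉ = 3 shifts, so k ≥ 3.
k = 3 works: Slot 1→Haddad+Ito, Slot 2→Xiong, Slot 3→Haddad+Xiong, Slot 4→Ito, Slot 5→Haddad, Slot 6→Andersen+Ito, Slot 7→Xiong, Slot 8→Andersen.
Loads: Haddad 3, Andersen 2, Xiong 3, Ito 3 — all ≤ 3.

3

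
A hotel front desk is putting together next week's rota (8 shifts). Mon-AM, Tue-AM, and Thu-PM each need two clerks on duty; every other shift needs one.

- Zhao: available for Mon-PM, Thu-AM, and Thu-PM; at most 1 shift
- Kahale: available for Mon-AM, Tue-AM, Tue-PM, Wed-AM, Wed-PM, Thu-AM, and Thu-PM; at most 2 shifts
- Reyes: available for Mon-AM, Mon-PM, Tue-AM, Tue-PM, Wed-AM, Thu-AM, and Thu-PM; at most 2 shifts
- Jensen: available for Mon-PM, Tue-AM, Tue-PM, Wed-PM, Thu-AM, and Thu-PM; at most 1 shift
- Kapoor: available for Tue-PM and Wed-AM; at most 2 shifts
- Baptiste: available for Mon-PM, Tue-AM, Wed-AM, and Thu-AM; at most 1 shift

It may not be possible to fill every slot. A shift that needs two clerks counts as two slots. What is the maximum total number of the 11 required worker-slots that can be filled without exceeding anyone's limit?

9

Total capacity across all clerks is 1+2+2+1+2+1 = 9, and 11 slots are needed, so at most 9 can be filled.
An assignment achieving 9: Mon-AM→Kahale+Reyes, Mon-PM→Zhao, Tue-AM→Reyes+Jensen, Tue-PM→Kapoor, Wed-AM→Kapoor, Wed-PM→Kahale, Thu-AM→Baptiste.
Loads: Zhao 1/1, Kahale 2/2, Reyes 2/2, Jensen 1/1, Kapoor 2/2, Baptiste 1/1.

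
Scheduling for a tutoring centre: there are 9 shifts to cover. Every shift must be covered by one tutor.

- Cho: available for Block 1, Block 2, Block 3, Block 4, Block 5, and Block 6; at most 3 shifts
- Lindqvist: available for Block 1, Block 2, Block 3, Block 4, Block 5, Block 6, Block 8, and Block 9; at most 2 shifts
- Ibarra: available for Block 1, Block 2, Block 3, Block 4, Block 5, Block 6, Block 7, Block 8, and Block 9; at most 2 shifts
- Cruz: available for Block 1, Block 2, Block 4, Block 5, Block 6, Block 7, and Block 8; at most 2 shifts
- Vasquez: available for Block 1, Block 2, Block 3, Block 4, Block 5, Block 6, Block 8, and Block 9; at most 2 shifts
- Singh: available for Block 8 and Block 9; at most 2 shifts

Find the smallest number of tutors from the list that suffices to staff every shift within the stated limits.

4

9 slots to fill and no one can take more than 3, so at least ⌈9/3⌉ = 3 tutors are needed.
Any 3 tutors together have capacity at most 3+2+2 = 7 < 9 slots, so 3 can never suffice.
Cho, Lindqvist, Ibarra, and Cruz alone can cover everything: Block 1→Cho, Block 2→Cho, Block 3→Cho, Block 4→Ibarra, Block 5→Cruz, Block 6→Cruz, Block 7→Ibarra, Block 8→Lindqvist, Block 9→Lindqvist.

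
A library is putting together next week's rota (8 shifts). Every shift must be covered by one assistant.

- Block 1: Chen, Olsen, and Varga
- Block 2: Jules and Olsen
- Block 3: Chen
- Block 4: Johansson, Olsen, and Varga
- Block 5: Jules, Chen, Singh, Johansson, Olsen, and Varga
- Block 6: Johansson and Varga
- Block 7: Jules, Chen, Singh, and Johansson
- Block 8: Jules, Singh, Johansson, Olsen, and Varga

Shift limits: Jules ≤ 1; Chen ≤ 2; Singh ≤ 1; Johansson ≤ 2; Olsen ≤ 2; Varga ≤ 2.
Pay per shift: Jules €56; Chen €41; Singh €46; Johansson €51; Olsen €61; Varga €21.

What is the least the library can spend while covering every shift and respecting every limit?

€328

Block 3 can only be covered by Chen, so that assignment is forced.
Picking the cheapest available assistant for each shift independently would cost €243, but that ignores the shift limits.
An optimal schedule: Block 1→Varga, Block 2→Jules, Block 3→Chen, Block 4→Johansson, Block 5→Johansson, Block 6→Varga, Block 7→Chen, Block 8→Singh.
Total: 21 + 56 + 41 + 51 + 51 + 21 + 41 + 46 = €328.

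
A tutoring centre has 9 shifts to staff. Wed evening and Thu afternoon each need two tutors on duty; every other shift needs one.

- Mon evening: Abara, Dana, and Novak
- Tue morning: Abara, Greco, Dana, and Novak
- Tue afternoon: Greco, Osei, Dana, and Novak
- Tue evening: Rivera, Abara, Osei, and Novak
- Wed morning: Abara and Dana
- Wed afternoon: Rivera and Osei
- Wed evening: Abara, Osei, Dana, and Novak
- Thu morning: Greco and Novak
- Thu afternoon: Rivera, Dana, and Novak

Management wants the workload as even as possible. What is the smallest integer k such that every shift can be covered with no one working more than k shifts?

2

With 6 tutors and 11 worker-slots to fill, someone must work at least ⌈11/6⌉ = 2 shifts, so k ≥ 2.
k = 2 works: Mon evening→Abara, Tue morning→Greco, Tue afternoon→Osei, Tue evening→Osei, Wed morning→Abara, Wed afternoon→Rivera, Wed evening→Dana+Novak, Thu morning→Greco, Thu afternoon→Rivera+Dana.
Loads: Rivera 2, Abara 2, Greco 2, Osei 2, Dana 2, Novak 1 — all ≤ 2.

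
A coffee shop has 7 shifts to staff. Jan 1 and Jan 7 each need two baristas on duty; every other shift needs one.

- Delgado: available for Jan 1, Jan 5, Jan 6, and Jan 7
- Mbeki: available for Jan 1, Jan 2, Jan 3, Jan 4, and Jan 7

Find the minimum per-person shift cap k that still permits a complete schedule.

With 2 baristas and 9 worker-slots to fill, someone must work at least ⌈9/2⌉ = 5 shifts, so k ≥ 5.
k = 5 works: Jan 1→Delgado+Mbeki, Jan 2→Mbeki, Jan 3→Mbeki, Jan 4→Mbeki, Jan 5→Delgado, Jan 6→Delgado, Jan 7→Delgado+Mbeki.
Loads: Delgado 4, Mbeki 5 — all ≤ 5.

5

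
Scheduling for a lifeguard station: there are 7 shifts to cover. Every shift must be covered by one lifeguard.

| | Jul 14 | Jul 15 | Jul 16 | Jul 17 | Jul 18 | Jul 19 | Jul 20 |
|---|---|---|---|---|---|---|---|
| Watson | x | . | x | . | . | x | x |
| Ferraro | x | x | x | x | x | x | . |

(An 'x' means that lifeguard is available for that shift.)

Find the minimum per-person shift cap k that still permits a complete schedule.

4

With 2 lifeguards and 7 worker-slots to fill, someone must work at least ⌈7/2⌉ = 4 shifts, so k ≥ 4.
k = 4 works: Jul 14→Watson, Jul 15→Ferraro, Jul 16→Watson, Jul 17→Ferraro, Jul 18→Ferraro, Jul 19→Watson, Jul 20→Watson.
Loads: Watson 4, Ferraro 3 — all ≤ 4.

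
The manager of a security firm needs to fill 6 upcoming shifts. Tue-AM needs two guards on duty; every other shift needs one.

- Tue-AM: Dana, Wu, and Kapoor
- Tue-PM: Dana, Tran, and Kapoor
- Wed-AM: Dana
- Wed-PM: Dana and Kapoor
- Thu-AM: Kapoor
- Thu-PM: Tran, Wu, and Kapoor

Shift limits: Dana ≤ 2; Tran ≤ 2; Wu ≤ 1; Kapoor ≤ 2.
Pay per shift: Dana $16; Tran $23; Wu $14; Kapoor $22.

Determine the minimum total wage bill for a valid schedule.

$136

Wed-AM can only be covered by Dana, so that assignment is forced.
Thu-AM can only be covered by Kapoor, so that assignment is forced.
Picking the cheapest available guard for each shift independently would cost $114, but that ignores the shift limits.
An optimal schedule: Tue-AM→Wu+Kapoor, Tue-PM→Tran, Wed-AM→Dana, Wed-PM→Dana, Thu-AM→Kapoor, Thu-PM→Tran.
Total: 14 + 22 + 23 + 16 + 16 + 22 + 23 = $136.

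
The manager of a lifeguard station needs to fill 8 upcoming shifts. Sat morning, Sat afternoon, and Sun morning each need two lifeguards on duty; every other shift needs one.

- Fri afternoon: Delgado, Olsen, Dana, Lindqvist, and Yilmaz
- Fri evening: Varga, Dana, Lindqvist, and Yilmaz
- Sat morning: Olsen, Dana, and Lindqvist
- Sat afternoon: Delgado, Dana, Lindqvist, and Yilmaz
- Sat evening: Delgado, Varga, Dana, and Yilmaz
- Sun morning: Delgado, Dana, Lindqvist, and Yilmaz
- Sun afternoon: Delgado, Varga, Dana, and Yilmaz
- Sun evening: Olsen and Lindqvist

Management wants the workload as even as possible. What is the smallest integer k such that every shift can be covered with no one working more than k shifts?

With 6 lifeguards and 11 worker-slots to fill, someone must work at least ⌈11/6⌉ = 2 shifts, so k ≥ 2.
k = 2 works: Fri afternoon→Dana, Fri evening→Varga, Sat morning→Olsen+Dana, Sat afternoon→Lindqvist+Yilmaz, Sat evening→Delgado, Sun morning→Lindqvist+Yilmaz, Sun afternoon→Delgado, Sun evening→Olsen.
Loads: Delgado 2, Varga 1, Olsen 2, Dana 2, Lindqvist 2, Yilmaz 2 — all ≤ 2.

2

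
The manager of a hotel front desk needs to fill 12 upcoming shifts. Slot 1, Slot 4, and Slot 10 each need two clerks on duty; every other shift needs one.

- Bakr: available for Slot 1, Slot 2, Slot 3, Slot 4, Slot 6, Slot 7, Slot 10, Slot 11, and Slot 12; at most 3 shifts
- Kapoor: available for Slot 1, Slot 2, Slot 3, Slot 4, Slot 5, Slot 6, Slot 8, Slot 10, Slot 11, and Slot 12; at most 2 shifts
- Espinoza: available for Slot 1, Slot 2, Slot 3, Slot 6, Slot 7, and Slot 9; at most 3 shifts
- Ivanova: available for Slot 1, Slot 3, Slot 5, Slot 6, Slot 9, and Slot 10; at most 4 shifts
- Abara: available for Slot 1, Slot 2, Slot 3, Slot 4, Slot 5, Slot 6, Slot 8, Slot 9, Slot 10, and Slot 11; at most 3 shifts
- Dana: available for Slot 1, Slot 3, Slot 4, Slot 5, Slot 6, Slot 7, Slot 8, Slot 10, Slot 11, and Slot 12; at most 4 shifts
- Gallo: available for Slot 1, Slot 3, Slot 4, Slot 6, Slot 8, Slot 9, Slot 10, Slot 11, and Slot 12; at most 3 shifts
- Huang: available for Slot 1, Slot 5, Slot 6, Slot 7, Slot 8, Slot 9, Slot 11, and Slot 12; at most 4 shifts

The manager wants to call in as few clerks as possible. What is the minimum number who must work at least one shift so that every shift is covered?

15 slots to fill and no one can take more than 4, so at least ⌈15/4⌉ = 4 clerks are needed.
Bakr, Ivanova, Dana, and Huang alone can cover everything: Slot 1→Ivanova+Huang, Slot 2→Bakr, Slot 3→Bakr, Slot 4→Bakr+Dana, Slot 5→Ivanova, Slot 6→Huang, Slot 7→Dana, Slot 8→Dana, Slot 9→Ivanova, Slot 10→Ivanova+Dana, Slot 11→Huang, Slot 12→Huang.

4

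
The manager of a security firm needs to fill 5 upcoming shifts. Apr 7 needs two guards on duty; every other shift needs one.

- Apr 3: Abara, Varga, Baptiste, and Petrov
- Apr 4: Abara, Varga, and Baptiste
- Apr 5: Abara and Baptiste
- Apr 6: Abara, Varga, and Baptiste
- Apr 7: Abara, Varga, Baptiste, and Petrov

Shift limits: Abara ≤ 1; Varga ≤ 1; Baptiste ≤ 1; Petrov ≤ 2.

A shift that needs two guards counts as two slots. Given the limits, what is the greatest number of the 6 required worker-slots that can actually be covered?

5

Total capacity across all guards is 1+1+1+2 = 5, and 6 slots are needed, so at most 5 can be filled.
An assignment achieving 5: Apr 3→Petrov, Apr 4→Varga, Apr 5→Abara, Apr 6→Baptiste, Apr 7→Petrov.
Loads: Abara 1/1, Varga 1/1, Baptiste 1/1, Petrov 2/2.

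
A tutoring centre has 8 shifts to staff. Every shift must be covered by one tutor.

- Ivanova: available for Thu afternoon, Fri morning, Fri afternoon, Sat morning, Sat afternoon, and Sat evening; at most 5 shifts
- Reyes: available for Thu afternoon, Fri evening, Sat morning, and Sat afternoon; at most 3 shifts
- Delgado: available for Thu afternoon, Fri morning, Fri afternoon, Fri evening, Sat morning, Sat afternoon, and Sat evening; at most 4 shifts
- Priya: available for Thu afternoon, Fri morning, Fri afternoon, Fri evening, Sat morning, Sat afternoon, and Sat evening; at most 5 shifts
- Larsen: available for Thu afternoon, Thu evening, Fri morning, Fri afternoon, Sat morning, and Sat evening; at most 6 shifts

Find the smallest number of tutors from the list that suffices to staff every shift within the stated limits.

2

8 slots to fill and no one can take more than 6, so at least ⌈8/6⌉ = 2 tutors are needed.
Reyes and Larsen alone can cover everything: Thu afternoon→Reyes, Thu evening→Larsen, Fri morning→Larsen, Fri afternoon→Larsen, Fri evening→Reyes, Sat morning→Larsen, Sat afternoon→Reyes, Sat evening→Larsen.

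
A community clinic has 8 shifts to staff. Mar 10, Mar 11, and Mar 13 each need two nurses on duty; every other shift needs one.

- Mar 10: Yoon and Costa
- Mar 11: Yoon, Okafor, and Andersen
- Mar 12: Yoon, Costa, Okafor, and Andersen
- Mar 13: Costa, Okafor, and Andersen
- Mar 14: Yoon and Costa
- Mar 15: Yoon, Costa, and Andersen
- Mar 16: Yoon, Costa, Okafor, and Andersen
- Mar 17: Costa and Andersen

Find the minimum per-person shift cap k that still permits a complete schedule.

3

With 4 nurses and 11 worker-slots to fill, someone must work at least ⌈11/4⌉ = 3 shifts, so k ≥ 3.
k = 3 works: Mar 10→Yoon+Costa, Mar 11→Yoon+Okafor, Mar 12→Okafor, Mar 13→Costa+Okafor, Mar 14→Yoon, Mar 15→Andersen, Mar 16→Andersen, Mar 17→Costa.
Loads: Yoon 3, Costa 3, Okafor 3, Andersen 2 — all ≤ 3.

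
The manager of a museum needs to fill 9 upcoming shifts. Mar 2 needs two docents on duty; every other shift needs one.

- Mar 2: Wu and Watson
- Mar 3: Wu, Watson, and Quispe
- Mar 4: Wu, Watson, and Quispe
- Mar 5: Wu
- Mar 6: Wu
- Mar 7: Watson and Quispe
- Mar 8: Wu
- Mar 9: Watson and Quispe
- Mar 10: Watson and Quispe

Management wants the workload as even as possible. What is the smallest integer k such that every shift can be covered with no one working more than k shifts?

4

With 3 docents and 10 worker-slots to fill, someone must work at least ⌈10/3⌉ = 4 shifts, so k ≥ 4.
k = 4 works: Mar 2→Wu+Watson, Mar 3→Quispe, Mar 4→Quispe, Mar 5→Wu, Mar 6→Wu, Mar 7→Watson, Mar 8→Wu, Mar 9→Watson, Mar 10→Watson.
Loads: Wu 4, Watson 4, Quispe 2 — all ≤ 4.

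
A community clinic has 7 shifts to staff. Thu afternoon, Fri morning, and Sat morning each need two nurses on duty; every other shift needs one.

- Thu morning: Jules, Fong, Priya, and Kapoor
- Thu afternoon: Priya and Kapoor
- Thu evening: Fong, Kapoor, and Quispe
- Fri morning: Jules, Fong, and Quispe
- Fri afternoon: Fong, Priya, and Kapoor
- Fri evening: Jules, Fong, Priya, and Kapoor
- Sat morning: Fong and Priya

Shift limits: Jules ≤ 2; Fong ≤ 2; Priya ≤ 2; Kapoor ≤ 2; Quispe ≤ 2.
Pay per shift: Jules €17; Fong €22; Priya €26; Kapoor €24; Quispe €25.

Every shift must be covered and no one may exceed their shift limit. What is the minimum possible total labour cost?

Thu afternoon can only be covered by Priya and Kapoor, so that assignment is forced.
Sat morning can only be covered by Fong and Priya, so that assignment is forced.
Picking the cheapest available nurse for each shift independently would cost €215, but that ignores the shift limits.
An optimal schedule: Thu morning→Jules, Thu afternoon→Priya+Kapoor, Thu evening→Quispe, Fri morning→Jules+Quispe, Fri afternoon→Fong, Fri evening→Kapoor, Sat morning→Fong+Priya.
Total: 17 + 26 + 24 + 25 + 17 + 25 + 22 + 24 + 22 + 26 = €228.

€228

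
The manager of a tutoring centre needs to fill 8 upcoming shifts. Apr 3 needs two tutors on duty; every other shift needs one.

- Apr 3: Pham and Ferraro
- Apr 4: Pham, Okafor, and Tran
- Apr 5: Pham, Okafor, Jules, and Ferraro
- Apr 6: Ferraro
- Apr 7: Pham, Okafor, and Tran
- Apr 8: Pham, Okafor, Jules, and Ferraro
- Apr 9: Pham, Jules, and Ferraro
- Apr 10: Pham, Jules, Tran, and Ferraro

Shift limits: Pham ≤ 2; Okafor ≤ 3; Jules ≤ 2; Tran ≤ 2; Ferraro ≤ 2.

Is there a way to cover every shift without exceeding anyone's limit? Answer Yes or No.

Yes

Apr 3 can only be covered by Pham and Ferraro, so that assignment is forced.
Apr 6 can only be covered by Ferraro, so that assignment is forced.
One valid schedule: Apr 3→Pham+Ferraro, Apr 4→Pham, Apr 5→Okafor, Apr 6→Ferraro, Apr 7→Okafor, Apr 8→Okafor, Apr 9→Jules, Apr 10→Jules.
Loads: Pham 2/2, Okafor 3/3, Jules 2/2, Tran 0/2, Ferraro 2/2 — all within limits.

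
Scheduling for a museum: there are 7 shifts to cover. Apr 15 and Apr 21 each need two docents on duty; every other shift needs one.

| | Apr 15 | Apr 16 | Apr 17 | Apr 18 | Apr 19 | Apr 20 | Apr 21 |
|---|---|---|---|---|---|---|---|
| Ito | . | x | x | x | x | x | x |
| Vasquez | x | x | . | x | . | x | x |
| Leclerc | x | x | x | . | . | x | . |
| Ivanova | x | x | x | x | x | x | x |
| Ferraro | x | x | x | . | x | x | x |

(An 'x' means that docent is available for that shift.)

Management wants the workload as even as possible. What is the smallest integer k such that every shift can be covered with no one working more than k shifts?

2

With 5 docents and 9 worker-slots to fill, someone must work at least ⌈9/5⌉ = 2 shifts, so k ≥ 2.
k = 2 works: Apr 15→Leclerc+Ivanova, Apr 16→Vasquez, Apr 17→Leclerc, Apr 18→Ito, Apr 19→Ito, Apr 20→Vasquez, Apr 21→Ivanova+Ferraro.
Loads: Ito 2, Vasquez 2, Leclerc 2, Ivanova 2, Ferraro 1 — all ≤ 2.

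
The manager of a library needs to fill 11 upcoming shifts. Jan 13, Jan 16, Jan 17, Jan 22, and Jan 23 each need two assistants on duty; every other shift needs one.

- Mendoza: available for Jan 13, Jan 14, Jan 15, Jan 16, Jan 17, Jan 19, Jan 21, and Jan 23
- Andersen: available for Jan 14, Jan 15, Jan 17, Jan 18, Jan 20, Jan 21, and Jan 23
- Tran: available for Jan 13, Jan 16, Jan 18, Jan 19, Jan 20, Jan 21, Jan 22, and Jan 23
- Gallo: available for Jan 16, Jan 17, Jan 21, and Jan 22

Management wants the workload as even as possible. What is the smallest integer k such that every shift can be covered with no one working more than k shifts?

With 4 assistants and 16 worker-slots to fill, someone must work at least ⌈16/4⌉ = 4 shifts, so k ≥ 4.
k = 4 works: Jan 13→Mendoza+Tran, Jan 14→Mendoza, Jan 15→Mendoza, Jan 16→Tran+Gallo, Jan 17→Andersen+Gallo, Jan 18→Andersen, Jan 19→Mendoza, Jan 20→Andersen, Jan 21→Gallo, Jan 22→Tran+Gallo, Jan 23→Andersen+Tran.
Loads: Mendoza 4, Andersen 4, Tran 4, Gallo 4 — all ≤ 4.

4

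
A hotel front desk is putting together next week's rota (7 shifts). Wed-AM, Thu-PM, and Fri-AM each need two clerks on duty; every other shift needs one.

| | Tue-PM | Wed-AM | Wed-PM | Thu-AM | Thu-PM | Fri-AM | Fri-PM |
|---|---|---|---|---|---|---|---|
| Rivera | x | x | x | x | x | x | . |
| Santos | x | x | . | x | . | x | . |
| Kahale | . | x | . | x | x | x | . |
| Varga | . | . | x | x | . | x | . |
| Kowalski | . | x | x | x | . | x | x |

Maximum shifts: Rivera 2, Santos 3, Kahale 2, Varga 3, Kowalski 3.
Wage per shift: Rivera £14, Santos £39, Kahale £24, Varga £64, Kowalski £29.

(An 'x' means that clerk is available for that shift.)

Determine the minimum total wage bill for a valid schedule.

Thu-PM can only be covered by Rivera and Kahale, so that assignment is forced.
Fri-PM can only be covered by Kowalski, so that assignment is forced.
Picking the cheapest available clerk for each shift independently would cost £185, but that ignores the shift limits.
An optimal schedule: Tue-PM→Rivera, Wed-AM→Kahale+Santos, Wed-PM→Kowalski, Thu-AM→Santos, Thu-PM→Rivera+Kahale, Fri-AM→Kowalski+Santos, Fri-PM→Kowalski.
Total: 14 + 24 + 39 + 29 + 39 + 14 + 24 + 29 + 39 + 29 = £280.

£280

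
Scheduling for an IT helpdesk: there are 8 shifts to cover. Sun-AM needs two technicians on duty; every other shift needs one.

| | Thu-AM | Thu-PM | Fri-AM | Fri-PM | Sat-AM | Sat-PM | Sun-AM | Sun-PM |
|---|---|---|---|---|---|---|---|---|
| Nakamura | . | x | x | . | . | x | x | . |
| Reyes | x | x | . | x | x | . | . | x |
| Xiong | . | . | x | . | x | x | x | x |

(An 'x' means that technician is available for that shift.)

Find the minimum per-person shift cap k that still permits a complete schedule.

3

With 3 technicians and 9 worker-slots to fill, someone must work at least ⌈9/3⌉ = 3 shifts, so k ≥ 3.
k = 3 works: Thu-AM→Reyes, Thu-PM→Nakamura, Fri-AM→Nakamura, Fri-PM→Reyes, Sat-AM→Reyes, Sat-PM→Xiong, Sun-AM→Nakamura+Xiong, Sun-PM→Xiong.
Loads: Nakamura 3, Reyes 3, Xiong 3 — all ≤ 3.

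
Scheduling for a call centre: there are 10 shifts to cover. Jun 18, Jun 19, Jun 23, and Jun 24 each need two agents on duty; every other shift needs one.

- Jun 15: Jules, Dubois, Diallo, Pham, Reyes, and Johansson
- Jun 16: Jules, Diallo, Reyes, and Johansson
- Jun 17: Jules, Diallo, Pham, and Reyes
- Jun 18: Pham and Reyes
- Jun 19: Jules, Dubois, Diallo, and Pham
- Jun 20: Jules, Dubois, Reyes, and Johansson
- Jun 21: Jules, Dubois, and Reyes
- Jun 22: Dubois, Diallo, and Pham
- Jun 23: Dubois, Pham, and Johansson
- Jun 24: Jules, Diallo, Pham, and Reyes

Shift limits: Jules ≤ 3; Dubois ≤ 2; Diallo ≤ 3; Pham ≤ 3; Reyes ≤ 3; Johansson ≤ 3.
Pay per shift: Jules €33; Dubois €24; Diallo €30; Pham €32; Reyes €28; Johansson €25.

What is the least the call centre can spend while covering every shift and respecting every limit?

Jun 18 can only be covered by Pham and Reyes, so that assignment is forced.
Picking the cheapest available agent for each shift independently would cost €370, but that ignores the shift limits.
An optimal schedule: Jun 15→Diallo, Jun 16→Johansson, Jun 17→Reyes, Jun 18→Reyes+Pham, Jun 19→Diallo+Pham, Jun 20→Johansson, Jun 21→Dubois, Jun 22→Dubois, Jun 23→Johansson+Pham, Jun 24→Reyes+Diallo.
Total: 30 + 25 + 28 + 28 + 32 + 30 + 32 + 25 + 24 + 24 + 25 + 32 + 28 + 30 = €393.

€393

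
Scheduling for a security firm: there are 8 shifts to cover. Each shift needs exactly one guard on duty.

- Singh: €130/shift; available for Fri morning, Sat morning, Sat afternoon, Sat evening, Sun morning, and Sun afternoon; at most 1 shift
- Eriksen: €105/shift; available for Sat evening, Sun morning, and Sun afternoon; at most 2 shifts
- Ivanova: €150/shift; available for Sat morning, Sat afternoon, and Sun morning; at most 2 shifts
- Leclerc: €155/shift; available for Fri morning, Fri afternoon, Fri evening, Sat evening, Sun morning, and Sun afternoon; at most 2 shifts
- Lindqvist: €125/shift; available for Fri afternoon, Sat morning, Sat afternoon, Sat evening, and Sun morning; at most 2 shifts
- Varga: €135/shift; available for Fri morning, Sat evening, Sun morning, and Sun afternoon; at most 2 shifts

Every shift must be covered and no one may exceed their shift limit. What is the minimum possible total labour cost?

Fri evening can only be covered by Leclerc, so that assignment is forced.
Picking the cheapest available guard for each shift independently would cost €975, but that ignores the shift limits.
An optimal schedule: Fri morning→Varga, Fri afternoon→Lindqvist, Fri evening→Leclerc, Sat morning→Lindqvist, Sat afternoon→Singh, Sat evening→Eriksen, Sun morning→Varga, Sun afternoon→Eriksen.
Total: 135 + 125 + 155 + 125 + 130 + 105 + 135 + 105 = €1015.

€1015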